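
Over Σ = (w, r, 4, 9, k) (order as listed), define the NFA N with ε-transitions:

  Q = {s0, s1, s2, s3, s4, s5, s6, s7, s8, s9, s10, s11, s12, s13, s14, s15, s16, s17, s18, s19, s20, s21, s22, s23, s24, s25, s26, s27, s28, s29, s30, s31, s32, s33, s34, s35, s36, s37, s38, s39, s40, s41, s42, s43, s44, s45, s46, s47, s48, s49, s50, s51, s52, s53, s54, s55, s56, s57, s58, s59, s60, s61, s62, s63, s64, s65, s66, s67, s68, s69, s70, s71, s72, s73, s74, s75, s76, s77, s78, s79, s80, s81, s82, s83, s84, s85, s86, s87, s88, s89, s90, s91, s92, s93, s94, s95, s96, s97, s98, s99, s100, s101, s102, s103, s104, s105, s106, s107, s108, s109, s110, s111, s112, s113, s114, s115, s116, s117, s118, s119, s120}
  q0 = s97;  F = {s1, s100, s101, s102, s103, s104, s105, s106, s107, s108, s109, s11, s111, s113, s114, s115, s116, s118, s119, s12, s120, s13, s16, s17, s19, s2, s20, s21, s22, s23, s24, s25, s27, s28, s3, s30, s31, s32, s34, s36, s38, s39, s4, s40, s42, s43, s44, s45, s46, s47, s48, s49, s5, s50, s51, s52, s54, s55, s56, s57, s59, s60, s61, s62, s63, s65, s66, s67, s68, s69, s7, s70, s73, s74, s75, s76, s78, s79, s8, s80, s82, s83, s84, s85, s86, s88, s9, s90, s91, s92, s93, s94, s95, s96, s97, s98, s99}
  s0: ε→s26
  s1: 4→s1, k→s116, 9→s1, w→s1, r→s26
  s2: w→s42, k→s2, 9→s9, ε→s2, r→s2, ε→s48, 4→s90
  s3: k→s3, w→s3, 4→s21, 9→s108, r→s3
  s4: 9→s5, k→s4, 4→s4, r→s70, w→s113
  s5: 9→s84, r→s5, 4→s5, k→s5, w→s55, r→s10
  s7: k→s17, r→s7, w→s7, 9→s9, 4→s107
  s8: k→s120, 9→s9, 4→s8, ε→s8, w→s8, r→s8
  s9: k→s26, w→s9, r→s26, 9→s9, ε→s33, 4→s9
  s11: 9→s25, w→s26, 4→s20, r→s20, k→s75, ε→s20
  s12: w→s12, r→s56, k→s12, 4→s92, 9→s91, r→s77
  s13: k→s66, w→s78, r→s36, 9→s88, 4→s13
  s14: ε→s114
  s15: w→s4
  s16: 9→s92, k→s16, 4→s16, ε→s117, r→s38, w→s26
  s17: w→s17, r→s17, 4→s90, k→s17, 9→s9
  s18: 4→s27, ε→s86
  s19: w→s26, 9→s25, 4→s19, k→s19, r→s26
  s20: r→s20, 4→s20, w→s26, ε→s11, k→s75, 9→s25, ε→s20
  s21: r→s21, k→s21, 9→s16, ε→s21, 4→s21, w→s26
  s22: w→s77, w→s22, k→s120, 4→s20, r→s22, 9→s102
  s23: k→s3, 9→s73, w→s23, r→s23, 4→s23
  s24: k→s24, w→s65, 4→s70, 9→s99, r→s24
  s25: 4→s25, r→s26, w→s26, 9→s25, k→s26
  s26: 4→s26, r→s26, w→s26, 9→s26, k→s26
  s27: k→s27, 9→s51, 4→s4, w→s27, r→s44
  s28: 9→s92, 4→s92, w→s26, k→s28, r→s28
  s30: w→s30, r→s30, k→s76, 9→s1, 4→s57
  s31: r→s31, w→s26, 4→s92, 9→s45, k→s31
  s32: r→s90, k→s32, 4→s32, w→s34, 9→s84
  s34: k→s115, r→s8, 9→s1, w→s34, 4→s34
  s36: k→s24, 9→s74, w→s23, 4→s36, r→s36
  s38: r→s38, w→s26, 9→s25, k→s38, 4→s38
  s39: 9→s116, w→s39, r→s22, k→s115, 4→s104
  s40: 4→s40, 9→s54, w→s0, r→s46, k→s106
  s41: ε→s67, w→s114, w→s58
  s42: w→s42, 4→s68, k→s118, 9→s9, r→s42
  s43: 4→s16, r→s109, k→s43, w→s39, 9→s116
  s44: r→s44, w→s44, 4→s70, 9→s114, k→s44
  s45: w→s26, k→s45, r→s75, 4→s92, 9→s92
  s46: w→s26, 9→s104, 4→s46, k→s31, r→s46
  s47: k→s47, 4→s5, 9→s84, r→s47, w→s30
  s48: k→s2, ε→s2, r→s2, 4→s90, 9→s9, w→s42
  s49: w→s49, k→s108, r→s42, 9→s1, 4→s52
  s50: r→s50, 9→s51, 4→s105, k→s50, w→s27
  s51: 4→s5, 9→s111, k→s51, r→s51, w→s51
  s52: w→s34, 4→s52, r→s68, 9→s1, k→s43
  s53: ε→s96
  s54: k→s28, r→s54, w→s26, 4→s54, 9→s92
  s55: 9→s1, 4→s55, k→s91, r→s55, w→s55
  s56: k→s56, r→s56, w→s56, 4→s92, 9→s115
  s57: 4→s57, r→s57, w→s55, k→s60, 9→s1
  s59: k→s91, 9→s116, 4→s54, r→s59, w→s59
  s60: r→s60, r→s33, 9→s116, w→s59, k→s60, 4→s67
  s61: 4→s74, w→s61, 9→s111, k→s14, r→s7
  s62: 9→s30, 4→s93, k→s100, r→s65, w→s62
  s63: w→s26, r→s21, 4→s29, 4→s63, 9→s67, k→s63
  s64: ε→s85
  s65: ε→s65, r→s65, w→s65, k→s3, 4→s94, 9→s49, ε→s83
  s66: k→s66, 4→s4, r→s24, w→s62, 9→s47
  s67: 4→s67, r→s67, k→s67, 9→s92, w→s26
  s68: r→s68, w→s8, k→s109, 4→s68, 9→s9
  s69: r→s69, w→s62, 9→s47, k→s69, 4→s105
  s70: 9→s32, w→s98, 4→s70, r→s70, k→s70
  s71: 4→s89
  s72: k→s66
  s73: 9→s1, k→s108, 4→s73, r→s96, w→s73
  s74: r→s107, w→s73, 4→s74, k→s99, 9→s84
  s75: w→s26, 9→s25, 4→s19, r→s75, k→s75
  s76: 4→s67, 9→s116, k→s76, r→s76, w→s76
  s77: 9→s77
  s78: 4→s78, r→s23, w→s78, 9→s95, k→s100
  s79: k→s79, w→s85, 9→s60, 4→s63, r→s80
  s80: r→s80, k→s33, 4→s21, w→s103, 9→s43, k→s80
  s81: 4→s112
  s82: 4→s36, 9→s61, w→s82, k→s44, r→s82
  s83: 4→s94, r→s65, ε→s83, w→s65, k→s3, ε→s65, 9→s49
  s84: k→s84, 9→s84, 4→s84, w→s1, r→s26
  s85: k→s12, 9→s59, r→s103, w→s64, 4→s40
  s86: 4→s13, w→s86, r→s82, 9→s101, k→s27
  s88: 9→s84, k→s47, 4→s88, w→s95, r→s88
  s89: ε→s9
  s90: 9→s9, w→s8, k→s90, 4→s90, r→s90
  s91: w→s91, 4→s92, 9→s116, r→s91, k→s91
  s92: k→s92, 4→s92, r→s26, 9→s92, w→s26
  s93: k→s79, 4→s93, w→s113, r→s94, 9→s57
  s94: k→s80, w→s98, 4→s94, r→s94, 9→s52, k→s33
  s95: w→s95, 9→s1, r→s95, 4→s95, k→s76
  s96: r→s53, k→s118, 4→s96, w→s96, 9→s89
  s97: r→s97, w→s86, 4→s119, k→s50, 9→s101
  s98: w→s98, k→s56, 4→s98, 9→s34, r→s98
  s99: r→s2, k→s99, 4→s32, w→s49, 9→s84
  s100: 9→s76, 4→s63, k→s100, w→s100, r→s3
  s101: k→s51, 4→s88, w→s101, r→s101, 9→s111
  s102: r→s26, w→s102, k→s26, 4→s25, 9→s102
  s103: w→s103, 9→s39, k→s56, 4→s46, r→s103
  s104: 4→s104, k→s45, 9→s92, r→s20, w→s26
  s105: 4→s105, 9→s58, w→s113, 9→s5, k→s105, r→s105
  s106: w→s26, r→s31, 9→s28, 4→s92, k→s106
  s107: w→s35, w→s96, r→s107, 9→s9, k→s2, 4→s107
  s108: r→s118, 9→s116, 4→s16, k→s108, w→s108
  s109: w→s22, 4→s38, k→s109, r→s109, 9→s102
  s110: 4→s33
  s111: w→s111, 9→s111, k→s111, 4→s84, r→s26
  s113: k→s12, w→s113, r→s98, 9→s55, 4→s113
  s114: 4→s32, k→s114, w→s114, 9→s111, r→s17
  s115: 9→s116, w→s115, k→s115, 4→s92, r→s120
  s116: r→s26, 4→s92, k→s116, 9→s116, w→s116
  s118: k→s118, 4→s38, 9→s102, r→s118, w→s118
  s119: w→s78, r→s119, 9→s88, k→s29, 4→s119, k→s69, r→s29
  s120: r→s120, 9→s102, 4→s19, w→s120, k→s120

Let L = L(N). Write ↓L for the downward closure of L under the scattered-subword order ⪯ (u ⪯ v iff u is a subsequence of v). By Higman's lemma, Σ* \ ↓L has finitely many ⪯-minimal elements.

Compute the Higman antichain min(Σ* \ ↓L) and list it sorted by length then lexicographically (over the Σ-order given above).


A = [99r, 4wk4w, wr9r9k, k4wk4r].

|Q|=121, |F|=97, |δ|=531 (21 ε).
min D↑ (95 st, q0=0, F={25}): 0:w→1,r→0,4→2,9→3,k→4 1:w→1,r→5,4→6,9→3,k→7 2:w→8,r→2,4→2,9→9,k→10 3:w→3,r→3,4→9,9→11,k→12 4:w→7,r→4,4→13,9→12,k→4 5:w→5,r→5,4→14,9→15,k→16 6:w→8,r→14,4→6,9→9,k→17 7:w→7,r→16,4→18,9→12,k→7 8:w→8,r→19,4→8,9→20,k→21 9:w→20,r→9,4→9,9→22,k→23 10:w→24,r→10,4→13,9→23,k→10 11:w→11,r→25,4→22,9→11,k→11 12:w→12,r→12,4→26,9→11,k→12 13:w→27,r→13,4→13,9→26,k→13 14:w→19,r→14,4→14,9→28,k→29 15:w→15,r→30,4→28,9→11,k→31 16:w→16,r→16,4→32,9→31,k→16 17:w→24,r→29,4→18,9→23,k→17 18:w→27,r→32,4→18,9→26,k→18 19:w→19,r→19,4→19,9→33,k→34 20:w→20,r→20,4→20,9→35,k→36 21:w→21,r→34,4→37,9→36,k→21 22:w→35,r→25,4→22,9→22,k→22 23:w→38,r→23,4→26,9→22,k→23 24:w→24,r→39,4→40,9→38,k→21 25:w→25,r→25,4→25,9→25,k→25 26:w→41,r→26,4→26,9→22,k→26 27:w→27,r→42,4→27,9→41,k→43 28:w→33,r→44,4→28,9→22,k→45 29:w→39,r→29,4→32,9→45,k→29 30:w→30,r→30,4→44,9→46,k→47 31:w→31,r→47,4→48,9→11,k→31 32:w→42,r→32,4→32,9→48,k→32 33:w→33,r→49,4→33,9→35,k→50 34:w→34,r→34,4→51,9→50,k→34 35:w→35,r→25,4→35,9→35,k→52 36:w→36,r→36,4→53,9→52,k→36 37:w→25,r→51,4→37,9→53,k→37 38:w→38,r→38,4→54,9→35,k→36 39:w→39,r→39,4→55,9→56,k→34 40:w→27,r→55,4→40,9→54,k→57 41:w→41,r→41,4→41,9→35,k→58 42:w→42,r→42,4→42,9→59,k→60 43:w→43,r→60,4→61,9→58,k→43 44:w→49,r→44,4→44,9→46,k→62 45:w→56,r→62,4→48,9→22,k→45 46:w→46,r→25,4→46,9→46,k→25 47:w→47,r→47,4→63,9→46,k→47 48:w→59,r→63,4→48,9→22,k→48 49:w→49,r→49,4→49,9→46,k→64 50:w→50,r→64,4→65,9→52,k→50 51:w→25,r→51,4→51,9→65,k→51 52:w→52,r→25,4→61,9→52,k→52 53:w→25,r→53,4→53,9→61,k→53 54:w→41,r→54,4→54,9→35,k→66 55:w→42,r→55,4→55,9→67,k→68 56:w→56,r→69,4→67,9→35,k→50 57:w→70,r→68,4→37,9→66,k→57 58:w→58,r→58,4→61,9→52,k→58 59:w→59,r→71,4→59,9→35,k→72 60:w→60,r→60,4→61,9→72,k→60 61:w→25,r→25,4→61,9→61,k→61 62:w→69,r→62,4→63,9→46,k→62 63:w→71,r→63,4→63,9→46,k→63 64:w→64,r→64,4→73,9→74,k→64 65:w→25,r→73,4→65,9→61,k→65 66:w→75,r→66,4→53,9→52,k→66 67:w→59,r→76,4→67,9→35,k→77 68:w→78,r→68,4→51,9→77,k→68 69:w→69,r→69,4→76,9→46,k→64 70:w→70,r→78,4→79,9→75,k→43 71:w→71,r→71,4→71,9→46,k→80 72:w→72,r→80,4→61,9→52,k→72 73:w→25,r→73,4→73,9→81,k→73 74:w→74,r→25,4→81,9→74,k→25 75:w→75,r→75,4→82,9→52,k→58 76:w→71,r→76,4→76,9→46,k→83 77:w→84,r→83,4→65,9→52,k→77 78:w→78,r→78,4→85,9→84,k→60 79:w→25,r→85,4→79,9→82,k→86 80:w→80,r→80,4→87,9→74,k→80 81:w→25,r→25,4→81,9→81,k→25 82:w→25,r→82,4→82,9→61,k→88 83:w→89,r→83,4→73,9→74,k→83 84:w→84,r→89,4→90,9→52,k→72 85:w→25,r→85,4→85,9→90,k→91 86:w→25,r→91,4→61,9→88,k→86 87:w→25,r→25,4→87,9→81,k→87 88:w→25,r→88,4→61,9→61,k→88 89:w→89,r→89,4→92,9→74,k→80 90:w→25,r→92,4→90,9→61,k→93 91:w→25,r→91,4→61,9→93,k→91 92:w→25,r→92,4→92,9→81,k→94 93:w→25,r→94,4→61,9→61,k→93 94:w→25,r→94,4→87,9→81,k→94 (ε-aug+det+¬).
'99r': N↓-sim [110, 69, 12, 1] end={s26} ∉↓L; 3/3 deletions ∈↓L.
'4wk4w': N↓-sim [110, 96, 74, 48, 23, 2] end={s0,s26} rej; 5/5 deletions ∈↓L.
'wr9r9k': run [110, 104, 85, 51, 28, 7, 1] end={s26} — reject; 6/6 del acc.
'k4wk4r': run [110, 90, 64, 38, 17, 4, 1] end={s26} — reject; 6/6 deletions ∈↓L.
4 obstructions.


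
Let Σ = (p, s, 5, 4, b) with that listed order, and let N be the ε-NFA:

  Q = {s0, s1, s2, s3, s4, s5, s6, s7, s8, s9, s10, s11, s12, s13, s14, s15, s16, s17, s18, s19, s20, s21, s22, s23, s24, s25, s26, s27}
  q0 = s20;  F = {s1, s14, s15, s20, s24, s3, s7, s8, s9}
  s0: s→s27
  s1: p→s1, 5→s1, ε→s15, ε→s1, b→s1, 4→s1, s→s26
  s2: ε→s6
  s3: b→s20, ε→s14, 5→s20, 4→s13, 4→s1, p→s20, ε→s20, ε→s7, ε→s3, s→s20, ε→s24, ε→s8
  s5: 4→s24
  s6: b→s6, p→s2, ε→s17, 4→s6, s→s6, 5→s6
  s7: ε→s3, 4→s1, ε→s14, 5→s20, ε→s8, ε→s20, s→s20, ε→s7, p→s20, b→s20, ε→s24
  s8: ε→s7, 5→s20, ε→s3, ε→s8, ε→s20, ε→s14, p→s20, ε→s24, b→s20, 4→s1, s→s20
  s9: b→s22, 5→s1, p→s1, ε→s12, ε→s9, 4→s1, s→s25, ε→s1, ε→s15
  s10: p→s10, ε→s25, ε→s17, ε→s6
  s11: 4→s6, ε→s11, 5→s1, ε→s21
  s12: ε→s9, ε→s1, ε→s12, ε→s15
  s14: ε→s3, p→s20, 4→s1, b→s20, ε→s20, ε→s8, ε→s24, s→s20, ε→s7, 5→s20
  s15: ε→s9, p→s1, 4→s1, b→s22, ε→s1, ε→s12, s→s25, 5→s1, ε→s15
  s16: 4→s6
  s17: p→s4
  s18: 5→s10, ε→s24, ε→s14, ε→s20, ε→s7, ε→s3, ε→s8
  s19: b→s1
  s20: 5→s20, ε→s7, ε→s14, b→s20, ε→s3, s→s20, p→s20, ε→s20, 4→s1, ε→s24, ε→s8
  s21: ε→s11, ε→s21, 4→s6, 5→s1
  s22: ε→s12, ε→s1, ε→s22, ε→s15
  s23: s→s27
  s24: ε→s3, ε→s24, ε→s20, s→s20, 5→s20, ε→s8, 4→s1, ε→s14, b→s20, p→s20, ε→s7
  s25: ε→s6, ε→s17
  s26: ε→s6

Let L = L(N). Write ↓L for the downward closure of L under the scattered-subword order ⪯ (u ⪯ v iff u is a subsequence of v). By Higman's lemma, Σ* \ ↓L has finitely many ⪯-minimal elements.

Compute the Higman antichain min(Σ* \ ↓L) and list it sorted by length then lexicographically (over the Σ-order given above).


|Q|=28, |F|=9, |δ|=134 (71 ε).
min D↑ (3 st, q0=0, F={2}): 0:p→0,s→0,5→0,4→1,b→0 1:p→1,s→2,5→1,4→1,b→1 2:p→2,s→2,5→2,4→2,b→2.
'4s': run [18, 12, 6] end={s17,s2,s25,s26,s4,s6} ∉↓L; 2/2 deletions ∈↓L.
1 obstructions.

min(Σ*\↓L) = [4s].


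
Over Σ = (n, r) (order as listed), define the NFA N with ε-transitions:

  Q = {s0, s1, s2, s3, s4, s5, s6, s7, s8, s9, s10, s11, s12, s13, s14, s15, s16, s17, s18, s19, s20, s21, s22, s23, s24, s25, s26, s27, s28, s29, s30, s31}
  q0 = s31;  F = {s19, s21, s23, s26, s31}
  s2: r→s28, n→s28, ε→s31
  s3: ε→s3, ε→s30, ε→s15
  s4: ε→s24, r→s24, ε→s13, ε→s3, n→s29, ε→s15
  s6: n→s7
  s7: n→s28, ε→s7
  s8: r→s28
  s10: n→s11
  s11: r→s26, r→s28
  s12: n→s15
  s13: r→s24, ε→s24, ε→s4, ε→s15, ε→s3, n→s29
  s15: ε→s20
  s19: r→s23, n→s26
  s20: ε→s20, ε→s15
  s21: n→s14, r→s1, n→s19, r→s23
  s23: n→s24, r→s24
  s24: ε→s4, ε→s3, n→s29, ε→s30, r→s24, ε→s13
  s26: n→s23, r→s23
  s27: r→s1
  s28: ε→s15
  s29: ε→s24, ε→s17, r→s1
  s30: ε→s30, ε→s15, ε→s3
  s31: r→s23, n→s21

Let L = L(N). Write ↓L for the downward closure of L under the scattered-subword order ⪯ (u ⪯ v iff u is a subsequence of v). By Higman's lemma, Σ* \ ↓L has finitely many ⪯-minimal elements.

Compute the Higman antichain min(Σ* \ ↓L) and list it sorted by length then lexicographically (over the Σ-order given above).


min(Σ*\↓L) = [rn, rr, nnnnn, nnnnr].

|Q|=32, |F|=5, |δ|=55 (26 ε).
min D↑ (6 st, q0=0, F={4}): 0:n→1,r→2 1:n→3,r→2 2:n→4,r→4 3:n→5,r→2 4:n→4,r→4 5:n→2,r→2 (ε-aug+det+¬).
'rn': |S_i|=[16, 11, 10] end={s1,s13,s15,s17,s20,s24,s29,s3,s30,s4} rej; 2/2 single-dels accept.
'rr': run [16, 11, 10] end={s1,s13,s15,s17,s20,s24,s29,s3,s30,s4} ∉↓L; 2/2 del acc.
'nnnnn': |S_i|=[16, 15, 14, 12, 11, 10] end={s1,s13,s15,s17,s20,s24,s29,s3,s30,s4} ∉↓L; 5/5 del acc.
'nnnnr': run [16, 15, 14, 12, 11, 10] end={s1,s13,s15,s17,s20,s24,s29,s3,s30,s4} rej; 5/5 deletions ∈↓L.
4 words, ⪯-incomp.


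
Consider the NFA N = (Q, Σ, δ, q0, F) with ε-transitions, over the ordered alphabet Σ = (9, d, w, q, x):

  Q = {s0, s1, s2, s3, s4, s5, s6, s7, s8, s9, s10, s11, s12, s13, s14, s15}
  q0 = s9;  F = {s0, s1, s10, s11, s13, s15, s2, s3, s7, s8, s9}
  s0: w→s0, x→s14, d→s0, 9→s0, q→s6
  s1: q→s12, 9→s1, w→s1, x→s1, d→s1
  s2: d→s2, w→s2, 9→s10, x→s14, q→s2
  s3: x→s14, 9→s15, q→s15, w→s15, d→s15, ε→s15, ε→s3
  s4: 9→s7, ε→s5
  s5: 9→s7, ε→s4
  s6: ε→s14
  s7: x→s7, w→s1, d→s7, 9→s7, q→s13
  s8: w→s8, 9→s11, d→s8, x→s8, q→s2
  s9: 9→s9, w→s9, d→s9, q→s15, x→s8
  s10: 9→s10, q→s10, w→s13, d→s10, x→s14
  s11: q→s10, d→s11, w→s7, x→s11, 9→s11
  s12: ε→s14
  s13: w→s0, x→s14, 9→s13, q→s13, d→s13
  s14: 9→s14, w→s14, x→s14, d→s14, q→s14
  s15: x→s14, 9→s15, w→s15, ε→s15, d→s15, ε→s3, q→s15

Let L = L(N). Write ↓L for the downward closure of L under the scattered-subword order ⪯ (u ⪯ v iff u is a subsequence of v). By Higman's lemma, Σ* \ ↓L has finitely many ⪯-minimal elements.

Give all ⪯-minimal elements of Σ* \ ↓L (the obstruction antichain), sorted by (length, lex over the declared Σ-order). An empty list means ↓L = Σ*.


Antichain: [qx, x9wwq].

|Q|=16, |F|=11, |δ|=70 (8 ε).
min D↑ (11 st, q0=0, F={3}): 0:9→0,d→0,w→0,q→1,x→2 1:9→1,d→1,w→1,q→1,x→3 2:9→4,d→2,w→2,q→5,x→2 3:9→3,d→3,w→3,q→3,x→3 4:9→4,d→4,w→6,q→7,x→4 5:9→7,d→5,w→5,q→5,x→3 6:9→6,d→6,w→8,q→9,x→6 7:9→7,d→7,w→9,q→7,x→3 8:9→8,d→8,w→8,q→3,x→8 9:9→9,d→9,w→10,q→9,x→3 10:9→10,d→10,w→10,q→3,x→3.
'qx': |S_i|=[14, 9, 1] end={s14} rej; 2/2 deletions ∈↓L.
'x9wwq': |S_i|=[14, 11, 9, 7, 5, 3] end={s12,s14,s6} rej; 5/5 single-dels accept.
2 words, ⪯-incomp.


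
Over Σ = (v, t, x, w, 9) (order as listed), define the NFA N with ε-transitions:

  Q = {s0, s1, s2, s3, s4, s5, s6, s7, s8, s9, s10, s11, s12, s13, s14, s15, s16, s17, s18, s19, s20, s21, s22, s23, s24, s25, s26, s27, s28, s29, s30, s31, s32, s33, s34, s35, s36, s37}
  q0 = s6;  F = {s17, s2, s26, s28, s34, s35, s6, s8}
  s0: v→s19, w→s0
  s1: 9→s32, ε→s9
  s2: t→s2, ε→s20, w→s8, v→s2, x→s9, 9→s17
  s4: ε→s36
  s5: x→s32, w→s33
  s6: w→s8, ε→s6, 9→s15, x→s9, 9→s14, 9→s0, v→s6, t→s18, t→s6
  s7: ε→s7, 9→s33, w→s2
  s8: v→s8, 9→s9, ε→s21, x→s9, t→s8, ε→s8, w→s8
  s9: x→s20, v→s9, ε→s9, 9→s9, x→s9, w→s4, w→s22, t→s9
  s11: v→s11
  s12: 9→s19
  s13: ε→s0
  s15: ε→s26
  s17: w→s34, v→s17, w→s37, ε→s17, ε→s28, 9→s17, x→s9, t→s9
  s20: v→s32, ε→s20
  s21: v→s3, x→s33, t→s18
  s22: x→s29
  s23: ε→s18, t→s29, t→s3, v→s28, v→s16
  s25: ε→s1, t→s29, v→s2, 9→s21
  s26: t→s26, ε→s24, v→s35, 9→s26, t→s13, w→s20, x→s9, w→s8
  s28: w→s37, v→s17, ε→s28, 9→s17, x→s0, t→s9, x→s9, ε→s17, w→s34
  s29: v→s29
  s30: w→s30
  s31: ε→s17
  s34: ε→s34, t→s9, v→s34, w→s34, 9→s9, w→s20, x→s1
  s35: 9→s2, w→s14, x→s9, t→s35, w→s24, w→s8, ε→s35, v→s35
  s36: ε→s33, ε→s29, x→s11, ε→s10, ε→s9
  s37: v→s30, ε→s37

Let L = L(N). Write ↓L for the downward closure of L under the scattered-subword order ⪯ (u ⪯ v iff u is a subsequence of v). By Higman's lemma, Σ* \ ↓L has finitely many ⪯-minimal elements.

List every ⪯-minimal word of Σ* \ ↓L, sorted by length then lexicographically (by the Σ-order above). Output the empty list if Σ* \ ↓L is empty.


|Q|=38, |F|=8, |δ|=109 (26 ε).
min D↑ (8 st, q0=0, F={1}): 0:v→0,t→0,x→1,w→2,9→3 1:v→1,t→1,x→1,w→1,9→1 2:v→2,t→2,x→1,w→2,9→1 3:v→4,t→3,x→1,w→2,9→3 4:v→4,t→4,x→1,w→2,9→5 5:v→5,t→5,x→1,w→2,9→6 6:v→6,t→1,x→1,w→7,9→6 7:v→7,t→1,x→1,w→7,9→1.
'x': run [30, 13] end={s0,s1,s10,s11,s19,s20,s22,s29,s32,s33,s36,s4,…} — reject; 1/1 del acc.
'w9': run [30, 22, 10] end={s10,s11,s20,s22,s29,s32,s33,s36,s4,s9} ∉↓L; 2/2 del acc.
'9v99t': N↓-sim [30, 29, 26, 23, 18, 10] end={s10,s11,s20,s22,s29,s32,s33,s36,s4,s9} rej; 5/5 del acc.
3 obstructions.

min(Σ*\↓L) = [x, w9, 9v99t].


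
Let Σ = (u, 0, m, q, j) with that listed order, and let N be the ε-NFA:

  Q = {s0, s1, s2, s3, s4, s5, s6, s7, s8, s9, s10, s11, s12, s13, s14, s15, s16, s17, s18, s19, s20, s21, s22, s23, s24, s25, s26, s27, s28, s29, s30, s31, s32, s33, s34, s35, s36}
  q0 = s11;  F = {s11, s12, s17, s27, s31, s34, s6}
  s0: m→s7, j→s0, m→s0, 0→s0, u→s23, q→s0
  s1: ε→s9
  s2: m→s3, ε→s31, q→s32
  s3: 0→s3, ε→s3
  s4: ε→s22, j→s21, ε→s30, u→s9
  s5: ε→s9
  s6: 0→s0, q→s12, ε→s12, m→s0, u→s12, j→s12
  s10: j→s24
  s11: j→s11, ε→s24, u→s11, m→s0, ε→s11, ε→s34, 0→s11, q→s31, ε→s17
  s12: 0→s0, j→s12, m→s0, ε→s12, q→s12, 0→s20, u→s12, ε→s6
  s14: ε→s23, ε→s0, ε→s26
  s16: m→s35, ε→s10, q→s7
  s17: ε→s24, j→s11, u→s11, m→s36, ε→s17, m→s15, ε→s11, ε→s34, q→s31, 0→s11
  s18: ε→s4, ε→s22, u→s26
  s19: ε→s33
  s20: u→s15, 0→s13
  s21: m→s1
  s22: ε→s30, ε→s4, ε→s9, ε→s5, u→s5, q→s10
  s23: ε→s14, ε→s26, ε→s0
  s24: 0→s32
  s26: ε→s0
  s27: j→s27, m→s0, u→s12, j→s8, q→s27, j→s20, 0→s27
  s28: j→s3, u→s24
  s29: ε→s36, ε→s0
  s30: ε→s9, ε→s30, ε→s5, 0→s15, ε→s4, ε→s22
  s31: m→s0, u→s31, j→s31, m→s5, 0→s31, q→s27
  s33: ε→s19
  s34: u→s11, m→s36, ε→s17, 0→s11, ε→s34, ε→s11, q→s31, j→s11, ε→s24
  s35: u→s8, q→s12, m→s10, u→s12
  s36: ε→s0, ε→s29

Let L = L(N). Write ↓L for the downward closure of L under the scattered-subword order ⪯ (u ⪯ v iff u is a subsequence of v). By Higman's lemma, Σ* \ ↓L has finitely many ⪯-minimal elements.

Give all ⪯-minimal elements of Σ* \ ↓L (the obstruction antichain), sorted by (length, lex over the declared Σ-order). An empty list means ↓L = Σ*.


A = [m, qqu0].

|Q|=37, |F|=7, |δ|=114 (46 ε).
min D↑ (5 st, q0=0, F={1}): 0:u→0,0→0,m→1,q→2,j→0 1:u→1,0→1,m→1,q→1,j→1 2:u→2,0→2,m→1,q→3,j→2 3:u→4,0→3,m→1,q→3,j→3 4:u→4,0→1,m→1,q→4,j→4.
'm': |S_i|=[22, 10] end={s0,s14,s15,s23,s26,s29,s36,s5,s7,s9} rej; 1/1 deletions ∈↓L.
'qqu0': |S_i|=[22, 15, 12, 10, 8] end={s0,s13,s14,s15,s20,s23,s26,s7} rej; 4/4 del acc.
2 minimals (antichain).


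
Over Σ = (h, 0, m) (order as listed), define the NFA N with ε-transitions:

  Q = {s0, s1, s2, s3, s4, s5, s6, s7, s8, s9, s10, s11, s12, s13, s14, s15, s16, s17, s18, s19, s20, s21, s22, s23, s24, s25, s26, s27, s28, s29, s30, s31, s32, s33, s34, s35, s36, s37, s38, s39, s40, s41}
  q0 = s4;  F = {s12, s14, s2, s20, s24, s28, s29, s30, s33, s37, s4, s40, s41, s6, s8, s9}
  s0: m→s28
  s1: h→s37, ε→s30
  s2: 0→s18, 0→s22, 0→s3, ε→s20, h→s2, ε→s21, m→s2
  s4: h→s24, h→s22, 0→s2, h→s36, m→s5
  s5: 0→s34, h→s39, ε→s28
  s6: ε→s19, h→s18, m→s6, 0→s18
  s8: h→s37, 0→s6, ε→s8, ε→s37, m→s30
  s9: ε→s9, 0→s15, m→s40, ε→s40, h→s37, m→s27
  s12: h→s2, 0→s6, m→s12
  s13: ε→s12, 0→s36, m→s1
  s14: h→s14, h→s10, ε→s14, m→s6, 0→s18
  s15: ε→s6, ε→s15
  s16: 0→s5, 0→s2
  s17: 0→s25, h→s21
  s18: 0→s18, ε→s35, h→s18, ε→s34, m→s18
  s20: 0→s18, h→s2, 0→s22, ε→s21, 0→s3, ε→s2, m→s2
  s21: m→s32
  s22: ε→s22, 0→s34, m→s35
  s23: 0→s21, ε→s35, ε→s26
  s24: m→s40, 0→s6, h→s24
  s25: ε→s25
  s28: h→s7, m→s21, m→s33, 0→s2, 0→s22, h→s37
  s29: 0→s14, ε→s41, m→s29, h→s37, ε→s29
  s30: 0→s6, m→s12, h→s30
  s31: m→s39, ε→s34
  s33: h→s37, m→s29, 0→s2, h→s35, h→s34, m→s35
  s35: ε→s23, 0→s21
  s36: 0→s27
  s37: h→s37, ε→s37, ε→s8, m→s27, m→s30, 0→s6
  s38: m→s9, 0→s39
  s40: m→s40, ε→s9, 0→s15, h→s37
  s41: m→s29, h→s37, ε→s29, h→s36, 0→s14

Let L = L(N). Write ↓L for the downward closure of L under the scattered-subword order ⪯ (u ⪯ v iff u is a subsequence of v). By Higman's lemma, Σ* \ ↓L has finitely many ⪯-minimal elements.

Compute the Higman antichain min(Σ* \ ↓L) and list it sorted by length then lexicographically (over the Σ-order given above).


A = [00, h0h, mhmmh0, mmm0mh].

|Q|=42, |F|=16, |δ|=115 (29 ε).
min D↑ (13 st, q0=0, F={6}): 0:h→1,0→2,m→3 1:h→1,0→4,m→5 2:h→2,0→6,m→2 3:h→7,0→2,m→8 4:h→6,0→6,m→4 5:h→7,0→4,m→5 6:h→6,0→6,m→6 7:h→7,0→4,m→9 8:h→7,0→2,m→10 9:h→9,0→4,m→11 10:h→7,0→12,m→10 11:h→2,0→4,m→11 12:h→12,0→6,m→4 [Hopcroft].
'00': |S_i|=[33, 17, 9] end={s18,s21,s22,s23,s26,s3,s32,s34,s35} — reject; 2/2 single-dels accept.
'h0h': |S_i|=[33, 27, 13, 7] end={s18,s21,s23,s26,s32,s34,s35} rej; 3/3 deletions ∈↓L.
'mhmmh0': N↓-sim [33, 31, 23, 16, 14, 11, 9] end={s18,s21,s22,s23,s26,s3,s32,s34,s35} ∉↓L; 6/6 single-dels accept.
'mmm0mh': run [33, 31, 27, 26, 15, 9, 7] end={s18,s21,s23,s26,s32,s34,s35} rej; 6/6 deletions ∈↓L.
4 minimals (antichain).


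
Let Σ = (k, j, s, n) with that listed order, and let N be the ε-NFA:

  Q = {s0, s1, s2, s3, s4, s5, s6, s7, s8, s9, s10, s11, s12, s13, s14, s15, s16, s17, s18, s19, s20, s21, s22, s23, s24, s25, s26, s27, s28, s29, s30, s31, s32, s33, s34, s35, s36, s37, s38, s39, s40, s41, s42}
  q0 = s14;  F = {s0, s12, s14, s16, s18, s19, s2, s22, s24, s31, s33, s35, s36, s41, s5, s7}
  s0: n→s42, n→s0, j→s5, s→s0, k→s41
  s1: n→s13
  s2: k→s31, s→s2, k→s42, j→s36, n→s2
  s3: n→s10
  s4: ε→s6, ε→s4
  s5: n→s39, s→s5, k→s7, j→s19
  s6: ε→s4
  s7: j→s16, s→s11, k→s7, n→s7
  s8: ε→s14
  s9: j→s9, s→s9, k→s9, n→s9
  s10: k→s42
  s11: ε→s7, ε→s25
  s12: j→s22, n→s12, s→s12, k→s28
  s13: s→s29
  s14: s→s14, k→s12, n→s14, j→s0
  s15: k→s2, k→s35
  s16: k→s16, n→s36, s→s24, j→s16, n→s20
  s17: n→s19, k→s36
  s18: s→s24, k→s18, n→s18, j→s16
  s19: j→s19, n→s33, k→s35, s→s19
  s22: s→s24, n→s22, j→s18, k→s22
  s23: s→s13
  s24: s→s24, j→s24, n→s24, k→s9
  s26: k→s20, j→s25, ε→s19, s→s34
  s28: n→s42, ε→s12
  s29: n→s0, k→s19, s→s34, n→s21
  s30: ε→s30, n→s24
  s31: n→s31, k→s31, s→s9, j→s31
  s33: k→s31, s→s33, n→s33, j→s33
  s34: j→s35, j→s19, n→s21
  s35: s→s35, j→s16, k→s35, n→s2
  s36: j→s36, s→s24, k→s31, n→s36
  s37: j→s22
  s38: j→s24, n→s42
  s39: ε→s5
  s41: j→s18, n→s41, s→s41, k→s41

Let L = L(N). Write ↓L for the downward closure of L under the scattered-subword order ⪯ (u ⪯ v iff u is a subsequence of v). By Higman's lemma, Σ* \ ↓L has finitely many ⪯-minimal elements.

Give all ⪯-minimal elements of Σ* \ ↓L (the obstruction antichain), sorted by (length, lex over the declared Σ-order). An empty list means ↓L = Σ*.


|Q|=43, |F|=16, |δ|=105 (10 ε).
min D↑ (17 st, q0=0, F={11}): 0:k→1,j→2,s→0,n→0 1:k→1,j→3,s→1,n→1 2:k→4,j→5,s→2,n→2 3:k→3,j→6,s→7,n→3 4:k→4,j→6,s→4,n→4 5:k→8,j→9,s→5,n→5 6:k→6,j→10,s→7,n→6 7:k→11,j→7,s→7,n→7 8:k→8,j→10,s→8,n→8 9:k→12,j→9,s→9,n→13 10:k→10,j→10,s→7,n→14 11:k→11,j→11,s→11,n→11 12:k→12,j→10,s→12,n→15 13:k→16,j→13,s→13,n→13 14:k→16,j→14,s→7,n→14 15:k→16,j→14,s→15,n→15 16:k→16,j→16,s→11,n→16 [Hopcroft].
'kjsk': N↓-sim [23, 17, 8, 2, 1] end={s9} ∉↓L; 4/4 del acc.
'jjjnks': run [23, 20, 17, 11, 8, 3, 1] end={s9} — reject; 6/6 deletions ∈↓L.
2 words, ⪯-incomp.

A = [kjsk, jjjnks].


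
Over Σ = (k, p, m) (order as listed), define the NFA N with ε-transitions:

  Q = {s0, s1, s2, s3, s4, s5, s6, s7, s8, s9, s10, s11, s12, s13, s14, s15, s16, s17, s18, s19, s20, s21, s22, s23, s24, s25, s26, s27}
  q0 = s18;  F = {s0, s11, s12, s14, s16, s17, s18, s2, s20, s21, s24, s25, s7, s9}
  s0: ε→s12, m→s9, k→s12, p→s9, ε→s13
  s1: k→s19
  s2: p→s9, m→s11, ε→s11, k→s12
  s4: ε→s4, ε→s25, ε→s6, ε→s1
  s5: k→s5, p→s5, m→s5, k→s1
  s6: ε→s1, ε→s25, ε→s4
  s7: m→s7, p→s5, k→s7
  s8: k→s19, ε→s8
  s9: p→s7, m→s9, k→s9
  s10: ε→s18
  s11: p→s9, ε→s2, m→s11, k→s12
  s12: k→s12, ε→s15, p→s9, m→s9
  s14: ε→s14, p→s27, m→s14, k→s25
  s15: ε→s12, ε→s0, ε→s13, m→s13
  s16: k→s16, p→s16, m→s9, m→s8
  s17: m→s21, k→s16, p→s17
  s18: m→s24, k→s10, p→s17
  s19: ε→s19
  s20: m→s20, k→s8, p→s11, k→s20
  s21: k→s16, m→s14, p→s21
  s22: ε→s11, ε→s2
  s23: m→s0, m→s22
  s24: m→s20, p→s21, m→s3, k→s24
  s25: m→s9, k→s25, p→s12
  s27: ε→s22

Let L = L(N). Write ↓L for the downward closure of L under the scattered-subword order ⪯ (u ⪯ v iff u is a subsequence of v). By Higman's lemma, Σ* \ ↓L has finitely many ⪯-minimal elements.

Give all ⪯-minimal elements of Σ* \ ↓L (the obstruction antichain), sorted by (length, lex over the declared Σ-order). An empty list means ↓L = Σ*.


Antichain: [pkmpp, mmpppp].

|Q|=28, |F|=14, |δ|=76 (22 ε).
min D↑ (13 st, q0=0, F={12}): 0:k→0,p→1,m→2 1:k→3,p→1,m→4 2:k→2,p→4,m→5 3:k→3,p→3,m→6 4:k→3,p→4,m→7 5:k→5,p→8,m→5 6:k→6,p→9,m→6 7:k→10,p→8,m→7 8:k→11,p→6,m→8 9:k→9,p→12,m→9 10:k→10,p→11,m→6 11:k→11,p→6,m→6 12:k→12,p→12,m→12 [Hopcroft].
'pkmpp': run [24, 19, 12, 7, 4, 3] end={s1,s19,s5} ∉↓L; 5/5 deletions ∈↓L.
'mmpppp': N↓-sim [24, 21, 18, 13, 5, 4, 3] end={s1,s19,s5} ∉↓L; 6/6 deletions ∈↓L.
2 obstructions.


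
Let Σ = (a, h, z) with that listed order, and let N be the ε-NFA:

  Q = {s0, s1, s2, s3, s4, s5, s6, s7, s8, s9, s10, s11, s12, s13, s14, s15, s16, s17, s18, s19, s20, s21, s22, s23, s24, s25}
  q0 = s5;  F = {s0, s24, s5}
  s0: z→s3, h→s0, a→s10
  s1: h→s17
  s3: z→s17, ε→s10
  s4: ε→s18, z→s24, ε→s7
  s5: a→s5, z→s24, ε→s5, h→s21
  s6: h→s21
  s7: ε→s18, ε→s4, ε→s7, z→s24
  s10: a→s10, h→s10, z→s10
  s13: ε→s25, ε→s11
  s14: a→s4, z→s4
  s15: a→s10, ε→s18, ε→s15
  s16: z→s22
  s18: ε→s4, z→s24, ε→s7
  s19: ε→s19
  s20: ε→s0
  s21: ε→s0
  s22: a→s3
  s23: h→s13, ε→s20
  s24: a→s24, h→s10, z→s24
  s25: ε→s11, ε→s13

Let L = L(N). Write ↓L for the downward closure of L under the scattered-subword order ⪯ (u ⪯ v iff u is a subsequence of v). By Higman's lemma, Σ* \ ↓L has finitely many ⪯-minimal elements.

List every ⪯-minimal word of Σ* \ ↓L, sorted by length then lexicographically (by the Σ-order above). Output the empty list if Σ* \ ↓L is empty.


|Q|=26, |F|=3, |δ|=43 (19 ε).
min D↑ (4 st, q0=0, F={3}): 0:a→0,h→1,z→2 1:a→3,h→1,z→3 2:a→2,h→3,z→2 3:a→3,h→3,z→3.
'ha': run [7, 5, 1] end={s10} ∉↓L; 2/2 del acc.
'hz': run [7, 5, 3] end={s10,s17,s3} ∉↓L; 2/2 deletions ∈↓L.
'zh': run [7, 4, 1] end={s10} — reject; 2/2 del acc.
3 obstructions.

Antichain: [ha, hz, zh].


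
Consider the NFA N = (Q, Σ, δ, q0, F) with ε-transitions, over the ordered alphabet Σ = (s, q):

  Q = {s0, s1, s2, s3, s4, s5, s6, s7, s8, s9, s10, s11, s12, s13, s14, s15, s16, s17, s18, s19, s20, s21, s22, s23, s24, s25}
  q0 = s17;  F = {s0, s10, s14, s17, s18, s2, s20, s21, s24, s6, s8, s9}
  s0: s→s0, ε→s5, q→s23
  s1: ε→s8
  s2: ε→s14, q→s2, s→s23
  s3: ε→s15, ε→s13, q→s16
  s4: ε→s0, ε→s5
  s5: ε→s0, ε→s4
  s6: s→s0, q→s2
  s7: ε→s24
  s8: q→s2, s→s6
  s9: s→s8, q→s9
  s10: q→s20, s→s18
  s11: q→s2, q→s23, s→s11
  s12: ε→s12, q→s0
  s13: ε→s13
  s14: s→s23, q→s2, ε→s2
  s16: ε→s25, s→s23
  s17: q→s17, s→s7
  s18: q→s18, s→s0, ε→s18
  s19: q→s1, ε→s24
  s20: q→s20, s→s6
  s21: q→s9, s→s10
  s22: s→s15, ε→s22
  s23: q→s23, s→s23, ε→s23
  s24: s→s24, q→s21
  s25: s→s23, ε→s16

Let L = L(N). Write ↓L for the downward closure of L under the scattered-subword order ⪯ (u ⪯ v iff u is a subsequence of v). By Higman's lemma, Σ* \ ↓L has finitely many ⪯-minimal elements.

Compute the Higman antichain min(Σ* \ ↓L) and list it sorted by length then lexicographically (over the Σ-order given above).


min(Σ*\↓L) = [sqsssq, sqqsqs].

|Q|=26, |F|=12, |δ|=54 (19 ε).
min D↑ (12 st, q0=0, F={11}): 0:s→1,q→0 1:s→1,q→2 2:s→3,q→4 3:s→5,q→6 4:s→7,q→4 5:s→8,q→5 6:s→9,q→6 7:s→9,q→10 8:s→8,q→11 9:s→8,q→10 10:s→11,q→10 11:s→11,q→11.
'sqsssq': N↓-sim [16, 15, 13, 11, 8, 4, 1] end={s23} rej; 6/6 del acc.
'sqqsqs': run [16, 15, 13, 11, 8, 3, 1] end={s23} ∉↓L; 6/6 deletions ∈↓L.
2 minimals (antichain).


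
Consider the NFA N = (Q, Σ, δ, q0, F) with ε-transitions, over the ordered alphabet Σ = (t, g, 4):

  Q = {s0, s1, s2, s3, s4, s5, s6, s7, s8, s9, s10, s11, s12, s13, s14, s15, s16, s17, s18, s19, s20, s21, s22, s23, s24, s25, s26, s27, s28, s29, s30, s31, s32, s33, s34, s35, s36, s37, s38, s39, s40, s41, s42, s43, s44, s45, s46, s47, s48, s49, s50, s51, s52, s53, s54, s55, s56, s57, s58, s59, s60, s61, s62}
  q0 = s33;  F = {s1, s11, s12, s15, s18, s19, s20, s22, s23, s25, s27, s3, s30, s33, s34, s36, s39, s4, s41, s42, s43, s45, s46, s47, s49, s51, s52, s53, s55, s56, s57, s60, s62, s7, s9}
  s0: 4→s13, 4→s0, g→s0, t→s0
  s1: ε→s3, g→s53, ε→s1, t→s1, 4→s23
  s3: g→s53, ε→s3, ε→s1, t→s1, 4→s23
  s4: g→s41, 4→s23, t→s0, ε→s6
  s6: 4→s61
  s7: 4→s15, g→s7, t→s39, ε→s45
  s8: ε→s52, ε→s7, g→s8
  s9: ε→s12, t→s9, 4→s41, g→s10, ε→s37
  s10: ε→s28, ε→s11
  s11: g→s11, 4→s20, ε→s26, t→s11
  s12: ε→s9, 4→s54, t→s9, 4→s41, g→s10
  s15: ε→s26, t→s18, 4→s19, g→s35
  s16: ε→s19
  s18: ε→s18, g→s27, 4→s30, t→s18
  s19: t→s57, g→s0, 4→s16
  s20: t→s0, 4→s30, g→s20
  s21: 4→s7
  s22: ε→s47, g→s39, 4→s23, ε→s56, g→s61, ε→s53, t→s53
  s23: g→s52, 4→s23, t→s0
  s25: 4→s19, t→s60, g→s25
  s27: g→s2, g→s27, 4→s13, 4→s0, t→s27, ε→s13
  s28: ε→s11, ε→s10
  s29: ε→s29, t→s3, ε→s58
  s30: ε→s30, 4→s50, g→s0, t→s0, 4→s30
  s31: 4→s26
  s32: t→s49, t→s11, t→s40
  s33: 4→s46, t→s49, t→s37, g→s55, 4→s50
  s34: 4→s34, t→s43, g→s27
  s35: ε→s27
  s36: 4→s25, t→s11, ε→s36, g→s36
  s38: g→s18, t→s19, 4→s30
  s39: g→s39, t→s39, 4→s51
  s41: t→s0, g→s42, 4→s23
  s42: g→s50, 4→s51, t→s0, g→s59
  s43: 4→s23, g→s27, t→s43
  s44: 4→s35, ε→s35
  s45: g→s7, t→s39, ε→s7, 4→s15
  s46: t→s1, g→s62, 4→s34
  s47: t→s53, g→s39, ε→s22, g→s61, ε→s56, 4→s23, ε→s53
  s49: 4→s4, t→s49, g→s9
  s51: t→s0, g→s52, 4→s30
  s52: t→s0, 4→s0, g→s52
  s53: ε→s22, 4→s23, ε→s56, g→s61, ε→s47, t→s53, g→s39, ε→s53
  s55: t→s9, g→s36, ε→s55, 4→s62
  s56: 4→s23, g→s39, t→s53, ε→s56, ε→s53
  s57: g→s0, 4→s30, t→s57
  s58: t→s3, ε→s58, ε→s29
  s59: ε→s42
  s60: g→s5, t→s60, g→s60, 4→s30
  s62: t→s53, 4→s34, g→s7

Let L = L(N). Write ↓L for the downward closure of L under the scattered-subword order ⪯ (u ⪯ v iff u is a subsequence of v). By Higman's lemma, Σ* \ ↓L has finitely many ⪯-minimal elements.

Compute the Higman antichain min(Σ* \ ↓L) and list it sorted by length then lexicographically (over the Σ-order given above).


|Q|=63, |F|=35, |δ|=176 (43 ε).
min D↑ (30 st, q0=0, F={12}): 0:t→1,g→2,4→3 1:t→1,g→4,4→5 2:t→4,g→6,4→7 3:t→8,g→7,4→9 4:t→4,g→10,4→11 5:t→12,g→11,4→13 6:t→10,g→6,4→14 7:t→15,g→16,4→9 8:t→8,g→15,4→13 9:t→17,g→18,4→9 10:t→10,g→10,4→19 11:t→12,g→20,4→13 12:t→12,g→12,4→12 13:t→12,g→21,4→13 14:t→22,g→14,4→23 15:t→15,g→24,4→13 16:t→24,g→16,4→25 17:t→17,g→18,4→13 18:t→18,g→18,4→12 19:t→12,g→19,4→26 20:t→12,g→20,4→27 21:t→12,g→21,4→12 22:t→22,g→22,4→26 23:t→28,g→12,4→23 24:t→24,g→24,4→27 25:t→29,g→18,4→23 26:t→12,g→12,4→26 27:t→12,g→21,4→26 28:t→28,g→12,4→26 29:t→29,g→18,4→26.
't4t': |S_i|=[50, 37, 15, 2] end={s0,s13} ∉↓L; 3/3 del acc.
'44g4': |S_i|=[50, 40, 19, 6, 2] end={s0,s13} — reject; 4/4 del acc.
'gg44g': N↓-sim [50, 43, 29, 19, 7, 2] end={s0,s13} rej; 5/5 del acc.
3 minimals (antichain).

A = [t4t, 44g4, gg44g].


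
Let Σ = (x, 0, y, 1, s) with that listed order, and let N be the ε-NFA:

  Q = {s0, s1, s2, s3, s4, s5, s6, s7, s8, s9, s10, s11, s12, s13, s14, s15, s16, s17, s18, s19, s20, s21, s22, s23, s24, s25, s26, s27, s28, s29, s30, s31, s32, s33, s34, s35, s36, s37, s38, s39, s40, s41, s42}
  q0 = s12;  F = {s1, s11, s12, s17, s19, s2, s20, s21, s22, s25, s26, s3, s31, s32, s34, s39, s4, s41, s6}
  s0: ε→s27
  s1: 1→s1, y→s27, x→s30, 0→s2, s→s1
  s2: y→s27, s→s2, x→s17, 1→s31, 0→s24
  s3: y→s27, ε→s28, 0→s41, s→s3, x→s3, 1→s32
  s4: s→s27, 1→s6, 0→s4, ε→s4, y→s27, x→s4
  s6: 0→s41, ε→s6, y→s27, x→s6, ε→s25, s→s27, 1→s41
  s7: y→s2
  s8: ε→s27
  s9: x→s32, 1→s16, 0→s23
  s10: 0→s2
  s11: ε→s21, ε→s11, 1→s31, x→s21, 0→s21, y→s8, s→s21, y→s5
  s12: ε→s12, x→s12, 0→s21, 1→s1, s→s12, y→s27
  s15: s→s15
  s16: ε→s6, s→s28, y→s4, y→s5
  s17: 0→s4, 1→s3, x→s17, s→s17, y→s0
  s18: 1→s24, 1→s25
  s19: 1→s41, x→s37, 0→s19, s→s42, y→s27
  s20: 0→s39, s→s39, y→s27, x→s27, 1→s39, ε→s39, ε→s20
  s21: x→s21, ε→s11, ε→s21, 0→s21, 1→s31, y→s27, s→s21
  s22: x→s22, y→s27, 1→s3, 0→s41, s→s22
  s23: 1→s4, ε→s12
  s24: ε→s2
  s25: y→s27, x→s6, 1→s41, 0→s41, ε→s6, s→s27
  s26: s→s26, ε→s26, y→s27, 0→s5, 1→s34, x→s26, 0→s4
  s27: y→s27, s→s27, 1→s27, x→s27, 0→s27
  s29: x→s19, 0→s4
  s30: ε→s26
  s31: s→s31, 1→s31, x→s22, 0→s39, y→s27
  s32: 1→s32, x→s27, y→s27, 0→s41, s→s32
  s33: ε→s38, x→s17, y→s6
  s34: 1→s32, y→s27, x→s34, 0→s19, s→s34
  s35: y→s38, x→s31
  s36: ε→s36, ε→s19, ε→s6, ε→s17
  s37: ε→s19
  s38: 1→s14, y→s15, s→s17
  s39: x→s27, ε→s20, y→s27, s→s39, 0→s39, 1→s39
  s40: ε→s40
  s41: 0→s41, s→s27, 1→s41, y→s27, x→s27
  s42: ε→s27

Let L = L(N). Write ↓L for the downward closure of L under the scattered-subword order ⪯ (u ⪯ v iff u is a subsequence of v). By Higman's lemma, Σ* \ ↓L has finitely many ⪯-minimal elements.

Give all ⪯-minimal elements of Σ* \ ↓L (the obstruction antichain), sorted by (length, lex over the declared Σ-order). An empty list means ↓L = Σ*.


|Q|=43, |F|=19, |δ|=151 (28 ε).
min D↑ (17 st, q0=0, F={2}): 0:x→0,0→1,y→2,1→3,s→0 1:x→1,0→1,y→2,1→4,s→1 2:x→2,0→2,y→2,1→2,s→2 3:x→5,0→6,y→2,1→3,s→3 4:x→7,0→8,y→2,1→4,s→4 5:x→5,0→9,y→2,1→10,s→5 6:x→11,0→6,y→2,1→4,s→6 7:x→7,0→12,y→2,1→13,s→7 8:x→2,0→8,y→2,1→8,s→8 9:x→9,0→9,y→2,1→14,s→2 10:x→10,0→15,y→2,1→16,s→10 11:x→11,0→9,y→2,1→13,s→11 12:x→2,0→12,y→2,1→12,s→2 13:x→13,0→12,y→2,1→16,s→13 14:x→14,0→12,y→2,1→12,s→2 15:x→15,0→15,y→2,1→12,s→2 16:x→2,0→12,y→2,1→16,s→16 (ε-aug+det+¬).
'y': run [28, 4] end={s0,s27,s5,s8} rej; 1/1 del acc.
'010x': N↓-sim [28, 23, 11, 4, 1] end={s27} ∉↓L; 4/4 single-dels accept.
'1x0s': |S_i|=[28, 24, 18, 9, 2] end={s27,s42} — reject; 4/4 del acc.
'1x11x': run [28, 24, 18, 11, 3, 1] end={s27} — reject; 5/5 single-dels accept.
4 words, ⪯-incomp.

Antichain: [y, 010x, 1x0s, 1x11x].


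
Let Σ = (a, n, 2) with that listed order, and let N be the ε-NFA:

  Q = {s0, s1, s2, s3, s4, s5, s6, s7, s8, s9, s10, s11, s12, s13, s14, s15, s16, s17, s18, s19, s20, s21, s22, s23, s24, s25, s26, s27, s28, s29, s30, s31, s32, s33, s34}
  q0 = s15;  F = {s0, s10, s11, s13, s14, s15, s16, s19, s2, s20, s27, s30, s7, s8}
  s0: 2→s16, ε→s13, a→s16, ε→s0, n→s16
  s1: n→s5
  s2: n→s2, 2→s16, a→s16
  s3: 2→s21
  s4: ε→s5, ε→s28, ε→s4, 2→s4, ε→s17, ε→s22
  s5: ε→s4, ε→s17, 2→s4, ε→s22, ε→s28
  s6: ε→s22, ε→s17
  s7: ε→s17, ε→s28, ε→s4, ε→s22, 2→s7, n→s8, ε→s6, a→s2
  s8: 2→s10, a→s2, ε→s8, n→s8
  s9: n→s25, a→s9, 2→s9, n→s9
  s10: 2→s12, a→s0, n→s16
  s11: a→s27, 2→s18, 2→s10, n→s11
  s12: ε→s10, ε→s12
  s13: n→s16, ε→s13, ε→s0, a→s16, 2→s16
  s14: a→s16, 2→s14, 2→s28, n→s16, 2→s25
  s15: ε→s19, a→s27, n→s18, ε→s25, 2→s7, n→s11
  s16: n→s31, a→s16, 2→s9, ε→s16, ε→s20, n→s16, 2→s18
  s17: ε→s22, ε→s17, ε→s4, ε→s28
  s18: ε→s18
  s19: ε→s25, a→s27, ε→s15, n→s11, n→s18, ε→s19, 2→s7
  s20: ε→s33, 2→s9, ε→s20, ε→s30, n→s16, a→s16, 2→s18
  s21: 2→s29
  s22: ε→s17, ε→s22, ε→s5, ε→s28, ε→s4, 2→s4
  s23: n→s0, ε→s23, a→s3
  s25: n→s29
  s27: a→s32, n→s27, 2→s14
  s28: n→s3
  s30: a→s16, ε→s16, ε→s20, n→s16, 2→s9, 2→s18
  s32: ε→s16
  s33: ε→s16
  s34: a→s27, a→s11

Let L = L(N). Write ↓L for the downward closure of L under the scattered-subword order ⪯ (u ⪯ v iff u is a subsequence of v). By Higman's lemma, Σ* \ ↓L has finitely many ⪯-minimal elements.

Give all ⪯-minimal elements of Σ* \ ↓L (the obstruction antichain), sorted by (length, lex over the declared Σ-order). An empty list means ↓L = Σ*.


|Q|=35, |F|=14, |δ|=115 (48 ε).
min D↑ (11 st, q0=0, F={9}): 0:a→1,n→2,2→3 1:a→4,n→1,2→5 2:a→1,n→2,2→6 3:a→7,n→8,2→3 4:a→4,n→4,2→9 5:a→4,n→4,2→5 6:a→10,n→4,2→6 7:a→4,n→7,2→4 8:a→7,n→8,2→6 9:a→9,n→9,2→9 10:a→4,n→4,2→4 [Hopcroft].
'aa2': N↓-sim [30, 18, 10, 4] end={s18,s25,s29,s9} ∉↓L; 3/3 del acc.
'a2n2': N↓-sim [30, 18, 13, 11, 5] end={s18,s21,s25,s29,s9} rej; 4/4 deletions ∈↓L.
'n2n2': N↓-sim [30, 22, 17, 11, 5] end={s18,s21,s25,s29,s9} rej; 4/4 del acc.
'2a22': run [30, 25, 12, 9, 4] end={s18,s25,s29,s9} ∉↓L; 4/4 single-dels accept.
4 minimals (antichain).

Antichain: [aa2, a2n2, n2n2, 2a22].
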